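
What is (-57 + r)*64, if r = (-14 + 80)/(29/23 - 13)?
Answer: -180352/45 ≈ -4007.8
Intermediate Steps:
r = -253/45 (r = 66/(29*(1/23) - 13) = 66/(29/23 - 13) = 66/(-270/23) = 66*(-23/270) = -253/45 ≈ -5.6222)
(-57 + r)*64 = (-57 - 253/45)*64 = -2818/45*64 = -180352/45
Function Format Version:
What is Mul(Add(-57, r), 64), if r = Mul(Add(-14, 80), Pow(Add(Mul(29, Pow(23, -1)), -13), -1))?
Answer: Rational(-180352, 45) ≈ -4007.8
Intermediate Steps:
r = Rational(-253, 45) (r = Mul(66, Pow(Add(Mul(29, Rational(1, 23)), -13), -1)) = Mul(66, Pow(Add(Rational(29, 23), -13), -1)) = Mul(66, Pow(Rational(-270, 23), -1)) = Mul(66, Rational(-23, 270)) = Rational(-253, 45) ≈ -5.6222)
Mul(Add(-57, r), 64) = Mul(Add(-57, Rational(-253, 45)), 64) = Mul(Rational(-2818, 45), 64) = Rational(-180352, 45)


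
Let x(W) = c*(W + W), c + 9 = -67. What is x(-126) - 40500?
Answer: -21348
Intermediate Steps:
c = -76 (c = -9 - 67 = -76)
x(W) = -152*W (x(W) = -76*(W + W) = -152*W)
x(-126) - 40500 = -152*(-126) - 40500 = 19152 - 40500 = -21348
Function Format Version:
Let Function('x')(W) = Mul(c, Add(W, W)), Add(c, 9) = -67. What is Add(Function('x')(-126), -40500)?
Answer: -21348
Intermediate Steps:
c = -76 (c = Add(-9, -67) = -76)
Function('x')(W) = Mul(-152, W) (Function('x')(W) = Mul(-76, Add(W, W)) = Mul(-76, Mul(2, W)) = Mul(-152, W))
Add(Function('x')(-126), -40500) = Add(Mul(-152, -126), -40500) = Add(19152, -40500) = -21348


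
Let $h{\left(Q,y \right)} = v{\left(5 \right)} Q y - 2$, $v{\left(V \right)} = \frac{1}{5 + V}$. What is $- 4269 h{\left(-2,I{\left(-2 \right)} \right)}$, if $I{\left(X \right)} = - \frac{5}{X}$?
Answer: $\frac{21345}{2} \approx 10673.0$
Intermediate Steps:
$h{\left(Q,y \right)} = -2 + \frac{Q y}{10}$ ($h{\left(Q,y \right)} = \frac{Q}{5 + 5} y - 2 = \frac{Q}{10} y - 2 = \frac{Q y}{10} - 2 = -2 + \frac{Q y}{10}$)
$- 4269 h{\left(-2,I{\left(-2 \right)} \right)} = - 4269 \left(-2 + \frac{1}{10} \left(-2\right) \left(- \frac{5}{-2}\right)\right) = - 4269 \left(-2 + \frac{1}{10} \left(-2\right) \left(\left(-5\right) \left(- \frac{1}{2}\right)\right)\right) = - 4269 \left(-2 + \frac{1}{10} \left(-2\right) \frac{5}{2}\right) = - 4269 \left(-2 - \frac{1}{2}\right) = \left(-4269\right) \left(- \frac{5}{2}\right) = \frac{21345}{2}$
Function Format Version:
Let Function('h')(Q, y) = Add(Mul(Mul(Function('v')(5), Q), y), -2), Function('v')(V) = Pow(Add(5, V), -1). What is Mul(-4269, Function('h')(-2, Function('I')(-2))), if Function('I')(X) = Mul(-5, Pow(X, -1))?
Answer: Rational(21345, 2) ≈ 10673.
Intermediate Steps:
Function('h')(Q, y) = Add(-2, Mul(Rational(1, 10), Q, y)) (Function('h')(Q, y) = Add(Mul(Mul(Pow(Add(5, 5), -1), Q), y), -2) = Add(Mul(Mul(Pow(10, -1), Q), y), -2) = Add(Mul(Mul(Rational(1, 10), Q), y), -2) = Add(Mul(Rational(1, 10), Q, y), -2) = Add(-2, Mul(Rational(1, 10), Q, y)))
Mul(-4269, Function('h')(-2, Function('I')(-2))) = Mul(-4269, Add(-2, Mul(Rational(1, 10), -2, Mul(-5, Pow(-2, -1))))) = Mul(-4269, Add(-2, Mul(Rational(1, 10), -2, Mul(-5, Rational(-1, 2))))) = Mul(-4269, Add(-2, Mul(Rational(1, 10), -2, Rational(5, 2)))) = Mul(-4269, Add(-2, Rational(-1, 2))) = Mul(-4269, Rational(-5, 2)) = Rational(21345, 2)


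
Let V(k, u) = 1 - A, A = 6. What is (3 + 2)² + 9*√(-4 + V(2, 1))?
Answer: 25 + 27*I ≈ 25.0 + 27.0*I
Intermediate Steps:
V(k, u) = -5 (V(k, u) = 1 - 1*6 = 1 - 6 = -5)
(3 + 2)² + 9*√(-4 + V(2, 1)) = (3 + 2)² + 9*√(-4 - 5) = 5² + 9*√(-9) = 25 + 9*(3*I) = 25 + 27*I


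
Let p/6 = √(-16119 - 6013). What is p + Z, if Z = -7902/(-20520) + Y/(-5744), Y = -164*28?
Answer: 484781/409260 + 12*I*√5533 ≈ 1.1845 + 892.61*I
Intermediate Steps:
Y = -4592
p = 12*I*√5533 (p = 6*√(-16119 - 6013) = 6*√(-22132) = 6*(2*I*√5533) = 12*I*√5533 ≈ 892.61*I)
Z = 484781/409260 (Z = -7902/(-20520) - 4592/(-5744) = -7902*(-1/20520) - 4592*(-1/5744) = 439/1140 + 287/359 = 484781/409260 ≈ 1.1845)
p + Z = 12*I*√5533 + 484781/409260 = 484781/409260 + 12*I*√5533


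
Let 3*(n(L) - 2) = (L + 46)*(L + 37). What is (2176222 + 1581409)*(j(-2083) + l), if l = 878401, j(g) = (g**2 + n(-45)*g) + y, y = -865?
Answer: 58819855158271/3 ≈ 1.9607e+13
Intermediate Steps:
n(L) = 2 + (37 + L)*(46 + L)/3 (n(L) = 2 + ((L + 46)*(L + 37))/3 = 2 + ((46 + L)*(37 + L))/3 = 2 + ((37 + L)*(46 + L))/3 = 2 + (37 + L)*(46 + L)/3)
j(g) = -865 + g**2 - 2*g/3 (j(g) = (g**2 + (1708/3 + (1/3)*(-45)**2 + (83/3)*(-45))*g) - 865 = (g**2 + (1708/3 + (1/3)*2025 - 1245)*g) - 865 = (g**2 + (1708/3 + 675 - 1245)*g) - 865 = (g**2 - 2*g/3) - 865 = -865 + g**2 - 2*g/3)
(2176222 + 1581409)*(j(-2083) + l) = (2176222 + 1581409)*((-865 + (-2083)**2 - 2/3*(-2083)) + 878401) = 3757631*((-865 + 4338889 + 4166/3) + 878401) = 3757631*(13018238/3 + 878401) = 3757631*(15653441/3) = 58819855158271/3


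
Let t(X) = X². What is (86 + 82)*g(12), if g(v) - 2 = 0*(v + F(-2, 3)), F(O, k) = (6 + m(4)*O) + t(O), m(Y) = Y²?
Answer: 336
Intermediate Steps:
F(O, k) = 6 + O² + 16*O (F(O, k) = (6 + 4²*O) + O² = (6 + 16*O) + O² = 6 + O² + 16*O)
g(v) = 2 (g(v) = 2 + 0*(v + (6 + (-2)² + 16*(-2))) = 2 + 0*(v + (6 + 4 - 32)) = 2 + 0*(v - 22) = 2 + 0*(-22 + v) = 2 + 0 = 2)
(86 + 82)*g(12) = (86 + 82)*2 = 168*2 = 336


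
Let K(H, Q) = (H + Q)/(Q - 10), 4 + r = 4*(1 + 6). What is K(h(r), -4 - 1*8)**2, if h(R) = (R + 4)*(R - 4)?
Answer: 75076/121 ≈ 620.46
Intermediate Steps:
r = 24 (r = -4 + 4*(1 + 6) = -4 + 4*7 = -4 + 28 = 24)
h(R) = (-4 + R)*(4 + R) (h(R) = (4 + R)*(-4 + R) = (-4 + R)*(4 + R))
K(H, Q) = (H + Q)/(-10 + Q)
K(h(r), -4 - 1*8)**2 = (((-16 + 24**2) + (-4 - 1*8))/(-10 + (-4 - 1*8)))**2 = (((-16 + 576) + (-4 - 8))/(-10 + (-4 - 8)))**2 = ((560 - 12)/(-10 - 12))**2 = (548/(-22))**2 = (-1/22*548)**2 = (-274/11)**2 = 75076/121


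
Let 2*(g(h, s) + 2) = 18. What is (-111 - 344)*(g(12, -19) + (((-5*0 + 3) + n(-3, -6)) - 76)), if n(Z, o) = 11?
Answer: 25025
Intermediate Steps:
g(h, s) = 7 (g(h, s) = -2 + (½)*18 = -2 + 9 = 7)
(-111 - 344)*(g(12, -19) + (((-5*0 + 3) + n(-3, -6)) - 76)) = (-111 - 344)*(7 + (((-5*0 + 3) + 11) - 76)) = -455*(7 + (((0 + 3) + 11) - 76)) = -455*(7 + ((3 + 11) - 76)) = -455*(7 + (14 - 76)) = -455*(7 - 62) = -455*(-55) = 25025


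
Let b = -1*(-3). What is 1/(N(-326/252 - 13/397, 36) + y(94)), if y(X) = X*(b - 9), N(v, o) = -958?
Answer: -1/1522 ≈ -0.00065703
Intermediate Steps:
b = 3
y(X) = -6*X (y(X) = X*(3 - 9) = X*(-6) = -6*X)
1/(N(-326/252 - 13/397, 36) + y(94)) = 1/(-958 - 6*94) = 1/(-958 - 564) = 1/(-1522) = -1/1522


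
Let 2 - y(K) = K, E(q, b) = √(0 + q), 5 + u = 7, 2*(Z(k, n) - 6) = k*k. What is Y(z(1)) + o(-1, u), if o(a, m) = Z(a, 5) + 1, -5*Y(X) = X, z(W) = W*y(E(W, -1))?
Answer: 73/10 ≈ 7.3000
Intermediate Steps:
Z(k, n) = 6 + k²/2 (Z(k, n) = 6 + (k*k)/2 = 6 + k²/2)
u = 2 (u = -5 + 7 = 2)
E(q, b) = √q
y(K) = 2 - K
z(W) = W*(2 - √W)
Y(X) = -X/5
o(a, m) = 7 + a²/2 (o(a, m) = (6 + a²/2) + 1 = 7 + a²/2)
Y(z(1)) + o(-1, u) = -(-1^(3/2) + 2*1)/5 + (7 + (½)*(-1)²) = -(-1*1 + 2)/5 + (7 + (½)*1) = -(-1 + 2)/5 + (7 + ½) = -⅕*1 + 15/2 = -⅕ + 15/2 = 73/10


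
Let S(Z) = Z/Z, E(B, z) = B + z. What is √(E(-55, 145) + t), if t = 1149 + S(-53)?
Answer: 2*√310 ≈ 35.214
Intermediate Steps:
S(Z) = 1
t = 1150 (t = 1149 + 1 = 1150)
√(E(-55, 145) + t) = √((-55 + 145) + 1150) = √(90 + 1150) = √1240 = 2*√310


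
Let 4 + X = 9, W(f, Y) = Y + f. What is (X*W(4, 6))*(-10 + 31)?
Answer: 1050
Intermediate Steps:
X = 5 (X = -4 + 9 = 5)
(X*W(4, 6))*(-10 + 31) = (5*(6 + 4))*(-10 + 31) = (5*10)*21 = 50*21 = 1050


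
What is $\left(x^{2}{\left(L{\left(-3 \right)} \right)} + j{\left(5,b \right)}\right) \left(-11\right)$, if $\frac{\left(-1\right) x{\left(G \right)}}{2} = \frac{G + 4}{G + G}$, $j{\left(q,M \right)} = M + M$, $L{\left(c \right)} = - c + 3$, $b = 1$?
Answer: $- \frac{473}{9} \approx -52.556$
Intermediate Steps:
$L{\left(c \right)} = 3 - c$
$j{\left(q,M \right)} = 2 M$
$x{\left(G \right)} = - \frac{4 + G}{G}$ ($x{\left(G \right)} = - 2 \frac{G + 4}{G + G} = - 2 \frac{4 + G}{2 G} = - \frac{4 + G}{G}$)
$\left(x^{2}{\left(L{\left(-3 \right)} \right)} + j{\left(5,b \right)}\right) \left(-11\right) = \left(\left(\frac{-4 - \left(3 - -3\right)}{3 - -3}\right)^{2} + 2 \cdot 1\right) \left(-11\right) = \left(\left(\frac{-4 - \left(3 + 3\right)}{3 + 3}\right)^{2} + 2\right) \left(-11\right) = \left(\left(\frac{-4 - 6}{6}\right)^{2} + 2\right) \left(-11\right) = \left(\left(\frac{1}{6} \left(-10\right)\right)^{2} + 2\right) \left(-11\right) = \left(\left(- \frac{5}{3}\right)^{2} + 2\right) \left(-11\right) = \left(\frac{25}{9} + 2\right) \left(-11\right) = \frac{43}{9} \left(-11\right) = - \frac{473}{9}$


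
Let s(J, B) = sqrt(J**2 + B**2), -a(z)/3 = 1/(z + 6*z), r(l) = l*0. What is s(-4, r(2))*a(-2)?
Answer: 6/7 ≈ 0.85714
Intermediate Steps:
r(l) = 0
a(z) = -3/(7*z) (a(z) = -3/(z + 6*z) = -3*1/(7*z) = -3/(7*z))
s(J, B) = sqrt(B**2 + J**2)
s(-4, r(2))*a(-2) = sqrt(0**2 + (-4)**2)*(-3/7/(-2)) = sqrt(0 + 16)*(-3/7*(-1/2)) = sqrt(16)*(3/14) = 4*(3/14) = 6/7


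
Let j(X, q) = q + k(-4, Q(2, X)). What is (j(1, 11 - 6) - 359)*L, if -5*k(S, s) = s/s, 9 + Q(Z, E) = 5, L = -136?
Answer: 240856/5 ≈ 48171.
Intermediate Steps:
Q(Z, E) = -4 (Q(Z, E) = -9 + 5 = -4)
k(S, s) = -1/5 (k(S, s) = -s/(5*s) = -1/5*1 = -1/5)
j(X, q) = -1/5 + q (j(X, q) = q - 1/5 = -1/5 + q)
(j(1, 11 - 6) - 359)*L = ((-1/5 + (11 - 6)) - 359)*(-136) = ((-1/5 + 5) - 359)*(-136) = (24/5 - 359)*(-136) = -1771/5*(-136) = 240856/5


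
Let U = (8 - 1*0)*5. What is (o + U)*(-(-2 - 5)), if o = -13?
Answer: 189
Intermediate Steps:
U = 40 (U = (8 + 0)*5 = 8*5 = 40)
(o + U)*(-(-2 - 5)) = (-13 + 40)*(-(-2 - 5)) = 27*(-1*(-7)) = 27*7 = 189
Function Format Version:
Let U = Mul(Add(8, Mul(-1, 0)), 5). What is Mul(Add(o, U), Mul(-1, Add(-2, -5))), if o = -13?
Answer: 189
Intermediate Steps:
U = 40 (U = Mul(Add(8, 0), 5) = Mul(8, 5) = 40)
Mul(Add(o, U), Mul(-1, Add(-2, -5))) = Mul(Add(-13, 40), Mul(-1, Add(-2, -5))) = Mul(27, Mul(-1, -7)) = Mul(27, 7) = 189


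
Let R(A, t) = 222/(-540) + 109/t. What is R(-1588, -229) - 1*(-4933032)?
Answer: 101669771237/20610 ≈ 4.9330e+6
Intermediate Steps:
R(A, t) = -37/90 + 109/t (R(A, t) = 222*(-1/540) + 109/t = -37/90 + 109/t)
R(-1588, -229) - 1*(-4933032) = (-37/90 + 109/(-229)) - 1*(-4933032) = (-37/90 + 109*(-1/229)) + 4933032 = (-37/90 - 109/229) + 4933032 = -18283/20610 + 4933032 = 101669771237/20610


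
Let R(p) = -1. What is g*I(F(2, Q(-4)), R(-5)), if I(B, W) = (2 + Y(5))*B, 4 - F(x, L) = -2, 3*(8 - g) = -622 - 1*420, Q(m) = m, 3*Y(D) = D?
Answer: 23452/3 ≈ 7817.3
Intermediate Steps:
Y(D) = D/3
g = 1066/3 (g = 8 - (-622 - 1*420)/3 = 8 - (-622 - 420)/3 = 8 - ⅓*(-1042) = 8 + 1042/3 = 1066/3 ≈ 355.33)
F(x, L) = 6 (F(x, L) = 4 - 1*(-2) = 4 + 2 = 6)
I(B, W) = 11*B/3 (I(B, W) = (2 + (⅓)*5)*B = (2 + 5/3)*B = 11*B/3)
g*I(F(2, Q(-4)), R(-5)) = 1066*((11/3)*6)/3 = (1066/3)*22 = 23452/3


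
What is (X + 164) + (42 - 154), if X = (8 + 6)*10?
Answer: 192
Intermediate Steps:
X = 140 (X = 14*10 = 140)
(X + 164) + (42 - 154) = (140 + 164) + (42 - 154) = 304 - 112 = 192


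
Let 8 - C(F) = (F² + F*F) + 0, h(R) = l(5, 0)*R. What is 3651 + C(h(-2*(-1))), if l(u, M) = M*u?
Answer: 3659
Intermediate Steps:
h(R) = 0 (h(R) = (0*5)*R = 0*R = 0)
C(F) = 8 - 2*F² (C(F) = 8 - ((F² + F*F) + 0) = 8 - ((F² + F²) + 0) = 8 - (2*F² + 0) = 8 - 2*F²)
3651 + C(h(-2*(-1))) = 3651 + (8 - 2*0²) = 3651 + (8 - 2*0) = 3651 + (8 + 0) = 3651 + 8 = 3659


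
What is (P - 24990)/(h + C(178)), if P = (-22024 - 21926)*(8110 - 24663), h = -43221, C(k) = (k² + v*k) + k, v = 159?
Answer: 727479360/16943 ≈ 42937.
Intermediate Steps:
C(k) = k² + 160*k (C(k) = (k² + 159*k) + k = k² + 160*k)
P = 727504350 (P = -43950*(-16553) = 727504350)
(P - 24990)/(h + C(178)) = (727504350 - 24990)/(-43221 + 178*(160 + 178)) = 727479360/(-43221 + 178*338) = 727479360/(-43221 + 60164) = 727479360/16943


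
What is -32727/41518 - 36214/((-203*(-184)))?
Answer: -681487939/387695084 ≈ -1.7578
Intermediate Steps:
-32727/41518 - 36214/((-203*(-184))) = -32727*1/41518 - 36214/37352 = -32727/41518 - 36214*1/37352 = -32727/41518 - 18107/18676 = -681487939/387695084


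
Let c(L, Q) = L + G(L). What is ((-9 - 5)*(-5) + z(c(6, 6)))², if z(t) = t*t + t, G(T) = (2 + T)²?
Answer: 25401600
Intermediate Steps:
c(L, Q) = L + (2 + L)²
z(t) = t + t² (z(t) = t² + t = t + t²)
((-9 - 5)*(-5) + z(c(6, 6)))² = ((-9 - 5)*(-5) + (6 + (2 + 6)²)*(1 + (6 + (2 + 6)²)))² = (-14*(-5) + (6 + 8²)*(1 + (6 + 8²)))² = (70 + (6 + 64)*(1 + (6 + 64)))² = (70 + 70*(1 + 70))² = (70 + 70*71)² = (70 + 4970)² = 5040² = 25401600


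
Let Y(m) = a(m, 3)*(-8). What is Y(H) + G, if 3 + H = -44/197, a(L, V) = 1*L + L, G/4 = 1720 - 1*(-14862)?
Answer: 13076776/197 ≈ 66380.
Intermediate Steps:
G = 66328 (G = 4*(1720 - 1*(-14862)) = 4*(1720 + 14862) = 4*16582 = 66328)
a(L, V) = 2*L (a(L, V) = L + L = 2*L)
H = -635/197 (H = -3 - 44/197 = -635/197 ≈ -3.2234)
Y(m) = -16*m (Y(m) = (2*m)*(-8) = -16*m)
Y(H) + G = -16*(-635/197) + 66328 = 10160/197 + 66328 = 13076776/197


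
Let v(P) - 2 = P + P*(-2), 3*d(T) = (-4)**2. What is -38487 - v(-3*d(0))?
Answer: -38505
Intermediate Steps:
d(T) = 16/3 (d(T) = (1/3)*(-4)**2 = (1/3)*16 = 16/3)
v(P) = 2 - P (v(P) = 2 + (P + P*(-2)) = 2 + (P - 2*P) = 2 - P)
-38487 - v(-3*d(0)) = -38487 - (2 - (-3)*16/3) = -38487 - (2 - 1*(-16)) = -38487 - (2 + 16) = -38487 - 1*18 = -38487 - 18 = -38505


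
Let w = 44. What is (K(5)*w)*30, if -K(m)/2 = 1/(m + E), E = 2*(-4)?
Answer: 880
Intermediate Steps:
E = -8
K(m) = -2/(-8 + m) (K(m) = -2/(m - 8) = -2/(-8 + m))
(K(5)*w)*30 = (-2/(-8 + 5)*44)*30 = (-2/(-3)*44)*30 = (-2*(-⅓)*44)*30 = ((⅔)*44)*30 = (88/3)*30 = 880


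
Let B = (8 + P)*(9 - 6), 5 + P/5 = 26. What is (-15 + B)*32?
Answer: 10368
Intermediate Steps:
P = 105 (P = -25 + 5*26 = -25 + 130 = 105)
B = 339 (B = (8 + 105)*(9 - 6) = 113*3 = 339)
(-15 + B)*32 = (-15 + 339)*32 = 324*32 = 10368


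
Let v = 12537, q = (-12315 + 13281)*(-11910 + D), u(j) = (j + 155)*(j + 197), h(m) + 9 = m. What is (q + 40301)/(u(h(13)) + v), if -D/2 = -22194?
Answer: 31414049/44496 ≈ 706.00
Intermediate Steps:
D = 44388 (D = -2*(-22194) = 44388)
h(m) = -9 + m
u(j) = (155 + j)*(197 + j)
q = 31373748 (q = (-12315 + 13281)*(-11910 + 44388) = 966*32478 = 31373748)
(q + 40301)/(u(h(13)) + v) = (31373748 + 40301)/((30535 + (-9 + 13)² + 352*(-9 + 13)) + 12537) = 31414049/((30535 + 4² + 352*4) + 12537) = 31414049/((30535 + 16 + 1408) + 12537) = 31414049/(31959 + 12537) = 31414049/44496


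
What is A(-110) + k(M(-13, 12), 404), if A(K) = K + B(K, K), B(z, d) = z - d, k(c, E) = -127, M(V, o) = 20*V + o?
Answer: -237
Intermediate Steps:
M(V, o) = o + 20*V
A(K) = K (A(K) = K + (K - K) = K + 0 = K)
A(-110) + k(M(-13, 12), 404) = -110 - 127 = -237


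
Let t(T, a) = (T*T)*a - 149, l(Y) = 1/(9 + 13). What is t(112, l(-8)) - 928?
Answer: -5575/11 ≈ -506.82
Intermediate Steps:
l(Y) = 1/22
t(T, a) = -149 + a*T² (t(T, a) = T²*a - 149 = a*T² - 149 = -149 + a*T²)
t(112, l(-8)) - 928 = (-149 + (1/22)*112²) - 928 = (-149 + (1/22)*12544) - 928 = (-149 + 6272/11) - 928 = 4633/11 - 928 = -5575/11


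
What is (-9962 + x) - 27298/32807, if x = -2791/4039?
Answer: -1320241266985/132507473 ≈ -9963.5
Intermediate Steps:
x = -2791/4039 (x = -2791*1/4039 = -2791/4039 ≈ -0.69101)
(-9962 + x) - 27298/32807 = (-9962 - 2791/4039) - 27298/32807 = -40239309/4039 - 27298*1/32807 = -40239309/4039 - 27298/32807 = -1320241266985/132507473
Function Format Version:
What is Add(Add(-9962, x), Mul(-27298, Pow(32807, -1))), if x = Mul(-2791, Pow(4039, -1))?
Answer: Rational(-1320241266985, 132507473) ≈ -9963.5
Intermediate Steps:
x = Rational(-2791, 4039) (x = Mul(-2791, Rational(1, 4039)) = Rational(-2791, 4039) ≈ -0.69101)
Add(Add(-9962, x), Mul(-27298, Pow(32807, -1))) = Add(Add(-9962, Rational(-2791, 4039)), Mul(-27298, Pow(32807, -1))) = Add(Rational(-40239309, 4039), Mul(-27298, Rational(1, 32807))) = Add(Rational(-40239309, 4039), Rational(-27298, 32807)) = Rational(-1320241266985, 132507473)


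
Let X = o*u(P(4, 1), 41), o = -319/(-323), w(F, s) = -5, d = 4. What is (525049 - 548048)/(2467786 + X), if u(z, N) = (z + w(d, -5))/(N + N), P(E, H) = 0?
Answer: -609151514/65361778401 ≈ -0.0093197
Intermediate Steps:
o = 319/323 (o = -319*(-1/323) = 319/323 ≈ 0.98762)
u(z, N) = (-5 + z)/(2*N) (u(z, N) = (z - 5)/(N + N) = (-5 + z)/((2*N)) = (-5 + z)*(1/(2*N)) = (-5 + z)/(2*N))
X = -1595/26486 (X = 319*((½)*(-5 + 0)/41)/323 = 319*((½)*(1/41)*(-5))/323 = (319/323)*(-5/82) = -1595/26486 ≈ -0.060220)
(525049 - 548048)/(2467786 + X) = (525049 - 548048)/(2467786 - 1595/26486) = -22999/65361778401/26486 = -22999*26486/65361778401 = -609151514/65361778401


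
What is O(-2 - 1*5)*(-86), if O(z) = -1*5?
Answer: 430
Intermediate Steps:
O(z) = -5
O(-2 - 1*5)*(-86) = -5*(-86) = 430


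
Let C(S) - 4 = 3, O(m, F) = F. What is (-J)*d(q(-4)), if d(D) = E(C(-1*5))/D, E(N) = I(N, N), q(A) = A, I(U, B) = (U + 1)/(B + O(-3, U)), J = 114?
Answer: 114/7 ≈ 16.286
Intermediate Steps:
C(S) = 7 (C(S) = 4 + 3 = 7)
I(U, B) = (1 + U)/(B + U) (I(U, B) = (U + 1)/(B + U) = (1 + U)/(B + U))
E(N) = (1 + N)/(2*N) (E(N) = (1 + N)/(N + N) = (1 + N)/((2*N)) = (1/(2*N))*(1 + N) = (1 + N)/(2*N))
d(D) = 4/(7*D) (d(D) = ((1/2)*(1 + 7)/7)/D = ((1/2)*(1/7)*8)/D = 4/(7*D))
(-J)*d(q(-4)) = (-1*114)*((4/7)/(-4)) = -456*(-1)/(7*4) = -114*(-1/7) = 114/7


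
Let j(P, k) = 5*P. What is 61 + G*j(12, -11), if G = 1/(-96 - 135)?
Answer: 4677/77 ≈ 60.740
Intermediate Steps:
G = -1/231 (G = 1/(-231) = -1/231 ≈ -0.0043290)
61 + G*j(12, -11) = 61 - 5*12/231 = 61 - 1/231*60 = 61 - 20/77 = 4677/77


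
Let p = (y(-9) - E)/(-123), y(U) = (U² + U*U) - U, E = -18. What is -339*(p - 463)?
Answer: 6456594/41 ≈ 1.5748e+5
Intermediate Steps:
y(U) = -U + 2*U² (y(U) = (U² + U²) - U = 2*U² - U = -U + 2*U²)
p = -63/41 (p = (-9*(-1 + 2*(-9)) - 1*(-18))/(-123) = (-9*(-1 - 18) + 18)*(-1/123) = (-9*(-19) + 18)*(-1/123) = (171 + 18)*(-1/123) = 189*(-1/123) = -63/41 ≈ -1.5366)
-339*(p - 463) = -339*(-63/41 - 463) = -339*(-19046/41) = 6456594/41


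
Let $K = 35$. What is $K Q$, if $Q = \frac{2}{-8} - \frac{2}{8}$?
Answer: $- \frac{35}{2} \approx -17.5$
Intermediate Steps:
$Q = - \frac{1}{2}$ ($Q = 2 \left(- \frac{1}{8}\right) - \frac{1}{4} = - \frac{1}{4} - \frac{1}{4} = - \frac{1}{2} \approx -0.5$)
$K Q = 35 \left(- \frac{1}{2}\right) = - \frac{35}{2}$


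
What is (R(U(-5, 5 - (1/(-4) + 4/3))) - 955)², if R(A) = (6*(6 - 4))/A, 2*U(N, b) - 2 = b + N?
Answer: 104387089/121 ≈ 8.6270e+5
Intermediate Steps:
U(N, b) = 1 + N/2 + b/2 (U(N, b) = 1 + (b + N)/2 = 1 + (N + b)/2 = 1 + (N/2 + b/2) = 1 + N/2 + b/2)
R(A) = 12/A (R(A) = (6*2)/A = 12/A)
(R(U(-5, 5 - (1/(-4) + 4/3))) - 955)² = (12/(1 + (½)*(-5) + (5 - (1/(-4) + 4/3))/2) - 955)² = (12/(1 - 5/2 + (5 - (1*(-¼) + 4*(⅓)))/2) - 955)² = (12/(1 - 5/2 + (5 - (-¼ + 4/3))/2) - 955)² = (12/(1 - 5/2 + (5 - 1*13/12)/2) - 955)² = (12/(1 - 5/2 + (5 - 13/12)/2) - 955)² = (12/(1 - 5/2 + (½)*(47/12)) - 955)² = (12/(1 - 5/2 + 47/24) - 955)² = (12/(11/24) - 955)² = (12*(24/11) - 955)² = (288/11 - 955)² = (-10217/11)² = 104387089/121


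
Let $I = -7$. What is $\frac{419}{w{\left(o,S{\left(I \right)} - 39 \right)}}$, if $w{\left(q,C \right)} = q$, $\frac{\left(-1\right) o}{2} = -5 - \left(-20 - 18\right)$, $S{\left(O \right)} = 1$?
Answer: $- \frac{419}{66} \approx -6.3485$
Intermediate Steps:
$o = -66$ ($o = - 2 \left(-5 - \left(-20 - 18\right)\right) = - 2 \left(-5 - -38\right) = - 2 \left(-5 + 38\right) = \left(-2\right) 33 = -66$)
$\frac{419}{w{\left(o,S{\left(I \right)} - 39 \right)}} = \frac{419}{-66} = 419 \left(- \frac{1}{66}\right) = - \frac{419}{66}$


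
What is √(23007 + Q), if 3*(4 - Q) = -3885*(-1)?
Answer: 2*√5429 ≈ 147.36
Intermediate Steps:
Q = -1291 (Q = 4 - (-1295)*(-1) = 4 - ⅓*3885 = 4 - 1295 = -1291)
√(23007 + Q) = √(23007 - 1291) = √21716 = 2*√5429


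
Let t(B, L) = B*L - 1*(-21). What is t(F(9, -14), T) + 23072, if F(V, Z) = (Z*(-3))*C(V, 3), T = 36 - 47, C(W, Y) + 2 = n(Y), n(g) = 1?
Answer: 23555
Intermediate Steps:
C(W, Y) = -1 (C(W, Y) = -2 + 1 = -1)
T = -11
F(V, Z) = 3*Z (F(V, Z) = (Z*(-3))*(-1) = -3*Z*(-1) = 3*Z)
t(B, L) = 21 + B*L (t(B, L) = B*L + 21 = 21 + B*L)
t(F(9, -14), T) + 23072 = (21 + (3*(-14))*(-11)) + 23072 = (21 - 42*(-11)) + 23072 = (21 + 462) + 23072 = 483 + 23072 = 23555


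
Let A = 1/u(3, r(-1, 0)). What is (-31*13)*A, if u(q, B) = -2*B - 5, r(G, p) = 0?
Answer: 403/5 ≈ 80.600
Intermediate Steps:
u(q, B) = -5 - 2*B
A = -1/5 (A = 1/(-5 - 2*0) = 1/(-5 + 0) = 1/(-5) = -1/5 ≈ -0.20000)
(-31*13)*A = -31*13*(-1/5) = -403*(-1/5) = 403/5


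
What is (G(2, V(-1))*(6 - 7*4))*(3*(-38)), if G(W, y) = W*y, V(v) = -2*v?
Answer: 10032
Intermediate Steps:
(G(2, V(-1))*(6 - 7*4))*(3*(-38)) = ((2*(-2*(-1)))*(6 - 7*4))*(3*(-38)) = ((2*2)*(6 - 28))*(-114) = (4*(-22))*(-114) = -88*(-114) = 10032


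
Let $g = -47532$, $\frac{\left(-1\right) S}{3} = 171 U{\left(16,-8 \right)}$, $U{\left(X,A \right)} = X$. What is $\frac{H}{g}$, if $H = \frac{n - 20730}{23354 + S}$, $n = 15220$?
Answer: $\frac{2755}{359959836} \approx 7.6536 \cdot 10^{-6}$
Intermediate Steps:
$S = -8208$ ($S = - 3 \cdot 171 \cdot 16 = \left(-3\right) 2736 = -8208$)
$H = - \frac{2755}{7573}$ ($H = \frac{15220 - 20730}{23354 - 8208} = - \frac{5510}{15146} = \left(-5510\right) \frac{1}{15146} = - \frac{2755}{7573} \approx -0.36379$)
$\frac{H}{g} = - \frac{2755}{7573 \left(-47532\right)} = \left(- \frac{2755}{7573}\right) \left(- \frac{1}{47532}\right) = \frac{2755}{359959836}$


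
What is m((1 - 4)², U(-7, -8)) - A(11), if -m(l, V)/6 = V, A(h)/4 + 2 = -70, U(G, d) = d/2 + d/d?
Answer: 306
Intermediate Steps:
U(G, d) = 1 + d/2 (U(G, d) = d*(½) + 1 = d/2 + 1 = 1 + d/2)
A(h) = -288 (A(h) = -8 + 4*(-70) = -8 - 280 = -288)
m(l, V) = -6*V
m((1 - 4)², U(-7, -8)) - A(11) = -6*(1 + (½)*(-8)) - 1*(-288) = -6*(1 - 4) + 288 = -6*(-3) + 288 = 18 + 288 = 306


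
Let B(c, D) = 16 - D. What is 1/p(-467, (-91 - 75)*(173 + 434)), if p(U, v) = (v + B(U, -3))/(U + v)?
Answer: 33743/33581 ≈ 1.0048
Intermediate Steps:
p(U, v) = (19 + v)/(U + v) (p(U, v) = (v + (16 - 1*(-3)))/(U + v) = (v + (16 + 3))/(U + v) = (v + 19)/(U + v) = (19 + v)/(U + v))
1/p(-467, (-91 - 75)*(173 + 434)) = 1/((19 + (-91 - 75)*(173 + 434))/(-467 + (-91 - 75)*(173 + 434))) = 1/((19 - 166*607)/(-467 - 166*607)) = 1/((19 - 100762)/(-467 - 100762)) = 1/(-100743/(-101229)) = 1/(-1/101229*(-100743)) = 1/(33581/33743) = 33743/33581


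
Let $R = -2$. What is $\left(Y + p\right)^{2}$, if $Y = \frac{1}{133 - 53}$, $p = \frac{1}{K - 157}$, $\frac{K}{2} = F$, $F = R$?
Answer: $\frac{6561}{165894400} \approx 3.9549 \cdot 10^{-5}$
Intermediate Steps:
$F = -2$
$K = -4$ ($K = 2 \left(-2\right) = -4$)
$p = - \frac{1}{161}$ ($p = \frac{1}{-4 - 157} = \frac{1}{-161} = - \frac{1}{161} \approx -0.0062112$)
$Y = \frac{1}{80} \approx 0.0125$
$\left(Y + p\right)^{2} = \left(\frac{1}{80} - \frac{1}{161}\right)^{2} = \left(\frac{81}{12880}\right)^{2} = \frac{6561}{165894400}$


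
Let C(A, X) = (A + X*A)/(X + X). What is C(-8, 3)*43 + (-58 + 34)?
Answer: -760/3 ≈ -253.33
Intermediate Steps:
C(A, X) = (A + A*X)/(2*X) (C(A, X) = (A + A*X)/((2*X)) = (A + A*X)*(1/(2*X)) = (A + A*X)/(2*X))
C(-8, 3)*43 + (-58 + 34) = ((½)*(-8)*(1 + 3)/3)*43 + (-58 + 34) = ((½)*(-8)*(⅓)*4)*43 - 24 = -16/3*43 - 24 = -688/3 - 24 = -760/3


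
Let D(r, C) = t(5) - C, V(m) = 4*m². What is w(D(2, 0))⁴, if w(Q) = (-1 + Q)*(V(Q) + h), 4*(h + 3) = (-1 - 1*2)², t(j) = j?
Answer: 24840596881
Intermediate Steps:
h = -¾ (h = -3 + (-1 - 1*2)²/4 = -3 + (-1 - 2)²/4 = -3 + (¼)*(-3)² = -3 + (¼)*9 = -3 + 9/4 = -¾ ≈ -0.75000)
D(r, C) = 5 - C
w(Q) = (-1 + Q)*(-¾ + 4*Q²) (w(Q) = (-1 + Q)*(4*Q² - ¾) = (-1 + Q)*(-¾ + 4*Q²))
w(D(2, 0))⁴ = (¾ - 4*(5 - 1*0)² + 4*(5 - 1*0)³ - 3*(5 - 1*0)/4)⁴ = (¾ - 4*(5 + 0)² + 4*(5 + 0)³ - 3*(5 + 0)/4)⁴ = (¾ - 4*5² + 4*5³ - ¾*5)⁴ = (¾ - 4*25 + 4*125 - 15/4)⁴ = (¾ - 100 + 500 - 15/4)⁴ = 397⁴ = 24840596881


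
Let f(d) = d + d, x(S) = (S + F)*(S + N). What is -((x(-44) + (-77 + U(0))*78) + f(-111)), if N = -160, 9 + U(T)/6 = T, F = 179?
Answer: 37980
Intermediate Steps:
U(T) = -54 + 6*T
x(S) = (-160 + S)*(179 + S) (x(S) = (S + 179)*(S - 160) = (179 + S)*(-160 + S) = (-160 + S)*(179 + S))
f(d) = 2*d
-((x(-44) + (-77 + U(0))*78) + f(-111)) = -(((-28640 + (-44)² + 19*(-44)) + (-77 + (-54 + 6*0))*78) + 2*(-111)) = -(((-28640 + 1936 - 836) + (-77 + (-54 + 0))*78) - 222) = -((-27540 + (-77 - 54)*78) - 222) = -((-27540 - 131*78) - 222) = -((-27540 - 10218) - 222) = -(-37758 - 222) = -1*(-37980) = 37980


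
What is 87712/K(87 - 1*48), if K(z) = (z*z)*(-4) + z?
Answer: -87712/6045 ≈ -14.510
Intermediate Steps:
K(z) = z - 4*z² (K(z) = z²*(-4) + z = -4*z² + z = z - 4*z²)
87712/K(87 - 1*48) = 87712/(((87 - 1*48)*(1 - 4*(87 - 1*48)))) = 87712/(((87 - 48)*(1 - 4*(87 - 48)))) = 87712/((39*(1 - 4*39))) = 87712/((39*(1 - 156))) = 87712/((39*(-155))) = 87712/(-6045) = 87712*(-1/6045) = -87712/6045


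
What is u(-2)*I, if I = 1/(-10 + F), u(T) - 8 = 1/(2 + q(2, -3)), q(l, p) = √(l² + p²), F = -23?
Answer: -70/297 - √13/297 ≈ -0.24783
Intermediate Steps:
u(T) = 8 + 1/(2 + √13) (u(T) = 8 + 1/(2 + √(2² + (-3)²)) = 8 + 1/(2 + √(4 + 9)) = 8 + 1/(2 + √13))
I = -1/33 (I = 1/(-10 - 23) = 1/(-33) = -1/33 ≈ -0.030303)
u(-2)*I = (70/9 + √13/9)*(-1/33) = -70/297 - √13/297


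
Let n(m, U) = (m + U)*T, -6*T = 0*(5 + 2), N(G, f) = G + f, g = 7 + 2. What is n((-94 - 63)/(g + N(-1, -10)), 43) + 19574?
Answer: 19574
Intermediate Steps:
g = 9
T = 0 (T = -0*(5 + 2) = -0*7 = -⅙*0 = 0)
n(m, U) = 0 (n(m, U) = (m + U)*0 = (U + m)*0 = 0)
n((-94 - 63)/(g + N(-1, -10)), 43) + 19574 = 0 + 19574 = 19574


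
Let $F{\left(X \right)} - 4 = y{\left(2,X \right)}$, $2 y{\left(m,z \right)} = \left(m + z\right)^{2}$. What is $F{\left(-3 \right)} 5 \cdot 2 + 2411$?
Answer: $2456$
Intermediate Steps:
$y{\left(m,z \right)} = \frac{\left(m + z\right)^{2}}{2}$
$F{\left(X \right)} = 4 + \frac{\left(2 + X\right)^{2}}{2}$
$F{\left(-3 \right)} 5 \cdot 2 + 2411 = \left(4 + \frac{\left(2 - 3\right)^{2}}{2}\right) 5 \cdot 2 + 2411 = \left(4 + \frac{\left(-1\right)^{2}}{2}\right) 5 \cdot 2 + 2411 = \left(4 + \frac{1}{2} \cdot 1\right) 5 \cdot 2 + 2411 = \left(4 + \frac{1}{2}\right) 5 \cdot 2 + 2411 = \frac{9}{2} \cdot 5 \cdot 2 + 2411 = \frac{45}{2} \cdot 2 + 2411 = 45 + 2411 = 2456$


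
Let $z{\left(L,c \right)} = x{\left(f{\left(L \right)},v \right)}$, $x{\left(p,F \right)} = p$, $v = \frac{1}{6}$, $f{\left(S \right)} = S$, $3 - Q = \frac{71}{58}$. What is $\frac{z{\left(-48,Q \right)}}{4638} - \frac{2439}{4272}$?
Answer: $- \frac{639841}{1100752} \approx -0.58128$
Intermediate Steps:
$Q = \frac{103}{58}$ ($Q = 3 - \frac{71}{58} = \frac{103}{58} \approx 1.7759$)
$v = \frac{1}{6} \approx 0.16667$
$z{\left(L,c \right)} = L$
$\frac{z{\left(-48,Q \right)}}{4638} - \frac{2439}{4272} = - \frac{48}{4638} - \frac{2439}{4272} = \left(-48\right) \frac{1}{4638} - \frac{813}{1424} = - \frac{8}{773} - \frac{813}{1424} = - \frac{639841}{1100752}$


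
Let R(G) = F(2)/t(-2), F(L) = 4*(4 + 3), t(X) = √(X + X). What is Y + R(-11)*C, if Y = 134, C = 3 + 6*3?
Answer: 134 - 294*I ≈ 134.0 - 294.0*I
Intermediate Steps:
C = 21 (C = 3 + 18 = 21)
t(X) = √2*√X (t(X) = √(2*X) = √2*√X)
F(L) = 28 (F(L) = 4*7 = 28)
R(G) = -14*I (R(G) = 28/((√2*√(-2))) = 28/((√2*(I*√2))) = 28/((2*I)) = 28*(-I/2) = -14*I)
Y + R(-11)*C = 134 - 14*I*21 = 134 - 294*I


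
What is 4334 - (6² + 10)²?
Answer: 2218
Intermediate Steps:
4334 - (6² + 10)² = 4334 - (36 + 10)² = 4334 - 1*46² = 4334 - 1*2116 = 4334 - 2116 = 2218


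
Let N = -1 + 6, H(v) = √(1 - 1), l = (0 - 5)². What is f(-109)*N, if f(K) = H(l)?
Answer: 0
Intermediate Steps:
l = 25 (l = (-5)² = 25)
H(v) = 0 (H(v) = √0 = 0)
f(K) = 0
N = 5
f(-109)*N = 0*5 = 0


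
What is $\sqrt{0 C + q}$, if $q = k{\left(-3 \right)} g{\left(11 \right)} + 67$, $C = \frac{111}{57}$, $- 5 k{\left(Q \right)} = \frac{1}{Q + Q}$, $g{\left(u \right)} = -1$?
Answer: $\frac{7 \sqrt{1230}}{30} \approx 8.1833$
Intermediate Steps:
$k{\left(Q \right)} = - \frac{1}{10 Q}$ ($k{\left(Q \right)} = - \frac{1}{5 \left(Q + Q\right)} = - \frac{1}{5 \cdot 2 Q} = - \frac{\frac{1}{2} \frac{1}{Q}}{5} = - \frac{1}{10 Q}$)
$C = \frac{37}{19}$ ($C = 111 \cdot \frac{1}{57} = \frac{37}{19} \approx 1.9474$)
$q = \frac{2009}{30}$ ($q = - \frac{1}{10 \left(-3\right)} \left(-1\right) + 67 = \left(- \frac{1}{10}\right) \left(- \frac{1}{3}\right) \left(-1\right) + 67 = \frac{1}{30} \left(-1\right) + 67 = - \frac{1}{30} + 67 = \frac{2009}{30} \approx 66.967$)
$\sqrt{0 C + q} = \sqrt{0 \cdot \frac{37}{19} + \frac{2009}{30}} = \sqrt{0 + \frac{2009}{30}} = \sqrt{\frac{2009}{30}} = \frac{7 \sqrt{1230}}{30}$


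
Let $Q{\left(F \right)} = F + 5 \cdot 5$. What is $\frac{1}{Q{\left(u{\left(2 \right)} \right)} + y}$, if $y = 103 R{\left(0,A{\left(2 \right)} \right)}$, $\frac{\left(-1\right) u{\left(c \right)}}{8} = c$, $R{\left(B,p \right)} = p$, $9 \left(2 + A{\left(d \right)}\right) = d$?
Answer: $- \frac{9}{1567} \approx -0.0057435$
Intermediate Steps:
$A{\left(d \right)} = -2 + \frac{d}{9}$
$u{\left(c \right)} = - 8 c$
$Q{\left(F \right)} = 25 + F$ ($Q{\left(F \right)} = F + 25 = 25 + F$)
$y = - \frac{1648}{9}$ ($y = 103 \left(-2 + \frac{1}{9} \cdot 2\right) = 103 \left(-2 + \frac{2}{9}\right) = 103 \left(- \frac{16}{9}\right) = - \frac{1648}{9} \approx -183.11$)
$\frac{1}{Q{\left(u{\left(2 \right)} \right)} + y} = \frac{1}{\left(25 - 16\right) - \frac{1648}{9}} = \frac{1}{9 - \frac{1648}{9}} = \frac{1}{- \frac{1567}{9}} = - \frac{9}{1567}$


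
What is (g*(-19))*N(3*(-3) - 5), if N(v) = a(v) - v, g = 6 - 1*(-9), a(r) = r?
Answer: 0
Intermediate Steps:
g = 15 (g = 6 + 9 = 15)
N(v) = 0 (N(v) = v - v = 0)
(g*(-19))*N(3*(-3) - 5) = (15*(-19))*0 = -285*0 = 0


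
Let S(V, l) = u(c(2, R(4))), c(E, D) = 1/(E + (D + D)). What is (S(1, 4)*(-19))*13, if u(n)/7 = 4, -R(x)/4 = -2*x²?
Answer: -6916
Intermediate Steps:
R(x) = 8*x² (R(x) = -(-8)*x² = 8*x²)
c(E, D) = 1/(E + 2*D)
u(n) = 28 (u(n) = 7*4 = 28)
S(V, l) = 28
(S(1, 4)*(-19))*13 = (28*(-19))*13 = -532*13 = -6916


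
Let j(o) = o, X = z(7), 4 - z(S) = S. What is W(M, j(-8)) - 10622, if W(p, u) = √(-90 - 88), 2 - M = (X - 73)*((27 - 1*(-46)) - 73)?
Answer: -10622 + I*√178 ≈ -10622.0 + 13.342*I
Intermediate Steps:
z(S) = 4 - S
X = -3 (X = 4 - 1*7 = 4 - 7 = -3)
M = 2 (M = 2 - (-3 - 73)*((27 - 1*(-46)) - 73) = 2 - (-76)*((27 + 46) - 73) = 2 - (-76)*(73 - 73) = 2 - (-76)*0 = 2 - 1*0 = 2 + 0 = 2)
W(p, u) = I*√178 (W(p, u) = √(-178) = I*√178)
W(M, j(-8)) - 10622 = I*√178 - 10622 = -10622 + I*√178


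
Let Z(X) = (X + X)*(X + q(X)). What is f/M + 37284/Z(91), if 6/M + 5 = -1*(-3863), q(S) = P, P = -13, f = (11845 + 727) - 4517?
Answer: 471322454/91 ≈ 5.1794e+6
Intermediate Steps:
f = 8055 (f = 12572 - 4517 = 8055)
q(S) = -13
Z(X) = 2*X*(-13 + X) (Z(X) = (X + X)*(X - 13) = (2*X)*(-13 + X) = 2*X*(-13 + X))
M = 1/643 (M = 6/(-5 - 1*(-3863)) = 6/(-5 + 3863) = 6/3858 = 6*(1/3858) = 1/643 ≈ 0.0015552)
f/M + 37284/Z(91) = 8055/(1/643) + 37284/((2*91*(-13 + 91))) = 8055*643 + 37284/((2*91*78)) = 5179365 + 37284/14196 = 5179365 + 37284*(1/14196) = 5179365 + 239/91 = 471322454/91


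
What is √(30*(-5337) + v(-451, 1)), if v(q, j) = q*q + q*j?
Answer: 6*√1190 ≈ 206.98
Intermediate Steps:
v(q, j) = q² + j*q
√(30*(-5337) + v(-451, 1)) = √(30*(-5337) - 451*(1 - 451)) = √(-160110 - 451*(-450)) = √(-160110 + 202950) = √42840 = 6*√1190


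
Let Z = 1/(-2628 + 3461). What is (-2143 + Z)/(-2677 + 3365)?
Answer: -892559/286552 ≈ -3.1148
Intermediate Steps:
Z = 1/833 ≈ 0.0012005
(-2143 + Z)/(-2677 + 3365) = (-2143 + 1/833)/(-2677 + 3365) = -1785118/833/688 = -1785118/833*1/688 = -892559/286552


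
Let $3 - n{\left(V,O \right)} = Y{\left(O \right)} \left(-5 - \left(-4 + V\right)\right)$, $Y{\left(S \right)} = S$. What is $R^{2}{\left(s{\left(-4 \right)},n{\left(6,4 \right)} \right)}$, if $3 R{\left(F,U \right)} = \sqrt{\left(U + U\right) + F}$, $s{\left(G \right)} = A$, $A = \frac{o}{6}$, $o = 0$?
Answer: $\frac{62}{9} \approx 6.8889$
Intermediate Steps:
$A = 0$ ($A = \frac{0}{6} = 0 \cdot \frac{1}{6} = 0$)
$n{\left(V,O \right)} = 3 - O \left(-1 - V\right)$ ($n{\left(V,O \right)} = 3 - O \left(-5 - \left(-4 + V\right)\right) = 3 - O \left(-1 - V\right)$)
$s{\left(G \right)} = 0$
$R{\left(F,U \right)} = \frac{\sqrt{F + 2 U}}{3}$ ($R{\left(F,U \right)} = \frac{\sqrt{\left(U + U\right) + F}}{3} = \frac{\sqrt{2 U + F}}{3} = \frac{\sqrt{F + 2 U}}{3}$)
$R^{2}{\left(s{\left(-4 \right)},n{\left(6,4 \right)} \right)} = \left(\frac{\sqrt{0 + 2 \left(3 + 4 + 4 \cdot 6\right)}}{3}\right)^{2} = \left(\frac{\sqrt{0 + 2 \left(3 + 4 + 24\right)}}{3}\right)^{2} = \left(\frac{\sqrt{0 + 2 \cdot 31}}{3}\right)^{2} = \left(\frac{\sqrt{0 + 62}}{3}\right)^{2} = \left(\frac{\sqrt{62}}{3}\right)^{2} = \frac{62}{9}$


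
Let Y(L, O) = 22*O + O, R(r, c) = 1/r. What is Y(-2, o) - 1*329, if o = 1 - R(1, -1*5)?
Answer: -329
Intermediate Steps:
R(r, c) = 1/r
o = 0 (o = 1 - 1/1 = 1 - 1*1 = 1 - 1 = 0)
Y(L, O) = 23*O
Y(-2, o) - 1*329 = 23*0 - 1*329 = 0 - 329 = -329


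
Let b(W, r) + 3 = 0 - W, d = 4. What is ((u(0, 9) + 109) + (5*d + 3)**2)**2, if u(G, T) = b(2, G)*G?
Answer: 407044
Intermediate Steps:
b(W, r) = -3 - W (b(W, r) = -3 + (0 - W) = -3 - W)
u(G, T) = -5*G (u(G, T) = (-3 - 1*2)*G = (-3 - 2)*G = -5*G)
((u(0, 9) + 109) + (5*d + 3)**2)**2 = ((-5*0 + 109) + (5*4 + 3)**2)**2 = ((0 + 109) + (20 + 3)**2)**2 = (109 + 23**2)**2 = (109 + 529)**2 = 638**2 = 407044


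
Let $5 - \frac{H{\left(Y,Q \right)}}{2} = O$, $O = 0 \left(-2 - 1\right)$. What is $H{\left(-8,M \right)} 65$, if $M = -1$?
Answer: $650$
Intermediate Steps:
$O = 0$ ($O = 0 \left(-3\right) = 0$)
$H{\left(Y,Q \right)} = 10$ ($H{\left(Y,Q \right)} = 10 - 0 = 10 + 0 = 10$)
$H{\left(-8,M \right)} 65 = 10 \cdot 65 = 650$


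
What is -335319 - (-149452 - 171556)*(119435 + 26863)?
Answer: 46962493065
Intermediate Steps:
-335319 - (-149452 - 171556)*(119435 + 26863) = -335319 - (-321008)*146298 = -335319 - 1*(-46962828384) = -335319 + 46962828384 = 46962493065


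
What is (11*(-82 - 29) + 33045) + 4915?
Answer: 36739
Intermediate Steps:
(11*(-82 - 29) + 33045) + 4915 = (11*(-111) + 33045) + 4915 = (-1221 + 33045) + 4915 = 31824 + 4915 = 36739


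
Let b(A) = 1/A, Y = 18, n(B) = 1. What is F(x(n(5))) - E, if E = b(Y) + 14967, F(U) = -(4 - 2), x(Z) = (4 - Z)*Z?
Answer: -269443/18 ≈ -14969.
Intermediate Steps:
x(Z) = Z*(4 - Z)
F(U) = -2 (F(U) = -1*2 = -2)
E = 269407/18 (E = 1/18 + 14967 = 269407/18 ≈ 14967.)
F(x(n(5))) - E = -2 - 1*269407/18 = -2 - 269407/18 = -269443/18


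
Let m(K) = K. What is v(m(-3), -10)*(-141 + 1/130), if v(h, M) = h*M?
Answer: -54987/13 ≈ -4229.8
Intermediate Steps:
v(h, M) = M*h
v(m(-3), -10)*(-141 + 1/130) = (-10*(-3))*(-141 + 1/130) = 30*(-141 + 1/130) = 30*(-18329/130) = -54987/13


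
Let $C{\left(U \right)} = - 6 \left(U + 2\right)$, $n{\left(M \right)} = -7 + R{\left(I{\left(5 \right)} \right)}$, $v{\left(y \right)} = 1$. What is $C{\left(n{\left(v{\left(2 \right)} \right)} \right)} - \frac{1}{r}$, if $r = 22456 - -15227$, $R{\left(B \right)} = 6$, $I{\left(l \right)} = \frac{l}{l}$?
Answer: $- \frac{226099}{37683} \approx -6.0$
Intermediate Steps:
$I{\left(l \right)} = 1$
$r = 37683$ ($r = 22456 + 15227 = 37683$)
$n{\left(M \right)} = -1$ ($n{\left(M \right)} = -7 + 6 = -1$)
$C{\left(U \right)} = -12 - 6 U$ ($C{\left(U \right)} = - 6 \left(2 + U\right) = -12 - 6 U$)
$C{\left(n{\left(v{\left(2 \right)} \right)} \right)} - \frac{1}{r} = \left(-12 - -6\right) - \frac{1}{37683} = \left(-12 + 6\right) - \frac{1}{37683} = -6 - \frac{1}{37683} = - \frac{226099}{37683}$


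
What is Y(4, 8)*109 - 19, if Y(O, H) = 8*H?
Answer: 6957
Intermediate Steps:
Y(4, 8)*109 - 19 = (8*8)*109 - 19 = 64*109 - 19 = 6976 - 19 = 6957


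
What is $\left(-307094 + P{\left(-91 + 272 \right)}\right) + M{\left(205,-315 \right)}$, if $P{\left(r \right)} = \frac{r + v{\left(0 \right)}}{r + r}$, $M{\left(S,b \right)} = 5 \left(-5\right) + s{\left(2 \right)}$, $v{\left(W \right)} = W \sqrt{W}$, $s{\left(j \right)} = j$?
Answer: $- \frac{614233}{2} \approx -3.0712 \cdot 10^{5}$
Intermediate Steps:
$v{\left(W \right)} = W^{\frac{3}{2}}$
$M{\left(S,b \right)} = -23$ ($M{\left(S,b \right)} = 5 \left(-5\right) + 2 = -25 + 2 = -23$)
$P{\left(r \right)} = \frac{1}{2}$ ($P{\left(r \right)} = \frac{r + 0^{\frac{3}{2}}}{r + r} = \frac{r + 0}{2 r} = r \frac{1}{2 r} = \frac{1}{2}$)
$\left(-307094 + P{\left(-91 + 272 \right)}\right) + M{\left(205,-315 \right)} = \left(-307094 + \frac{1}{2}\right) - 23 = - \frac{614187}{2} - 23 = - \frac{614233}{2}$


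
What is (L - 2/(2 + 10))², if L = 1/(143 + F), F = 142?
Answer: 961/36100 ≈ 0.026621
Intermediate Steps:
L = 1/285 (L = 1/(143 + 142) = 1/285 ≈ 0.0035088)
(L - 2/(2 + 10))² = (1/285 - 2/(2 + 10))² = (1/285 - 2/12)² = (1/285 - 2*1/12)² = (1/285 - ⅙)² = (-31/190)² = 961/36100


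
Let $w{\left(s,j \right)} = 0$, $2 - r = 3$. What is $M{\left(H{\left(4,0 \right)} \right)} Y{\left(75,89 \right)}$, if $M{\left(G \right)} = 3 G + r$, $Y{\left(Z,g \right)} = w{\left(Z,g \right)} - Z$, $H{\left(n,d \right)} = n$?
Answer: $-825$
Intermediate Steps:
$r = -1$ ($r = 2 - 3 = -1$)
$Y{\left(Z,g \right)} = - Z$ ($Y{\left(Z,g \right)} = 0 - Z = - Z$)
$M{\left(G \right)} = -1 + 3 G$ ($M{\left(G \right)} = 3 G - 1 = -1 + 3 G$)
$M{\left(H{\left(4,0 \right)} \right)} Y{\left(75,89 \right)} = \left(-1 + 3 \cdot 4\right) \left(\left(-1\right) 75\right) = \left(-1 + 12\right) \left(-75\right) = 11 \left(-75\right) = -825$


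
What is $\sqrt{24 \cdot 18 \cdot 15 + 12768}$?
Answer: $4 \sqrt{1203} \approx 138.74$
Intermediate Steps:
$\sqrt{24 \cdot 18 \cdot 15 + 12768} = \sqrt{432 \cdot 15 + 12768} = \sqrt{6480 + 12768} = \sqrt{19248} = 4 \sqrt{1203}$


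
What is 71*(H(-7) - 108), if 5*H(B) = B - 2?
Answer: -38979/5 ≈ -7795.8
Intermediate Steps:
H(B) = -2/5 + B/5 (H(B) = (B - 2)/5 = (-2 + B)/5 = -2/5 + B/5)
71*(H(-7) - 108) = 71*((-2/5 + (1/5)*(-7)) - 108) = 71*((-2/5 - 7/5) - 108) = 71*(-9/5 - 108) = 71*(-549/5) = -38979/5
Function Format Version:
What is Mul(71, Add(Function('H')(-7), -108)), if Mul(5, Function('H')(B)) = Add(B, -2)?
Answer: Rational(-38979, 5) ≈ -7795.8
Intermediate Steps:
Function('H')(B) = Add(Rational(-2, 5), Mul(Rational(1, 5), B)) (Function('H')(B) = Mul(Rational(1, 5), Add(B, -2)) = Mul(Rational(1, 5), Add(-2, B)) = Add(Rational(-2, 5), Mul(Rational(1, 5), B)))
Mul(71, Add(Function('H')(-7), -108)) = Mul(71, Add(Add(Rational(-2, 5), Mul(Rational(1, 5), -7)), -108)) = Mul(71, Add(Add(Rational(-2, 5), Rational(-7, 5)), -108)) = Mul(71, Add(Rational(-9, 5), -108)) = Mul(71, Rational(-549, 5)) = Rational(-38979, 5)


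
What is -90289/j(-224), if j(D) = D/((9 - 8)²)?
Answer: 90289/224 ≈ 403.08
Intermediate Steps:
j(D) = D (j(D) = D/(1²) = D/1 = D*1 = D)
-90289/j(-224) = -90289/(-224) = -90289*(-1/224) = 90289/224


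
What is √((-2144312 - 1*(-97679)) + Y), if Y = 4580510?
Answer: √2533877 ≈ 1591.8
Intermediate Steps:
√((-2144312 - 1*(-97679)) + Y) = √((-2144312 - 1*(-97679)) + 4580510) = √((-2144312 + 97679) + 4580510) = √(-2046633 + 4580510) = √2533877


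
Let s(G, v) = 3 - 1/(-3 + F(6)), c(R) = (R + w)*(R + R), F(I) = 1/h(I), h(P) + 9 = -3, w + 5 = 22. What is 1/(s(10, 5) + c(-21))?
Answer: 37/6339 ≈ 0.0058369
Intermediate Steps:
w = 17 (w = -5 + 22 = 17)
h(P) = -12 (h(P) = -9 - 3 = -12)
F(I) = -1/12 (F(I) = 1/(-12) = -1/12)
c(R) = 2*R*(17 + R) (c(R) = (R + 17)*(R + R) = (17 + R)*(2*R) = 2*R*(17 + R))
s(G, v) = 123/37 (s(G, v) = 3 - 1/(-3 - 1/12) = 3 - 1/(-37/12) = 3 - 1*(-12/37) = 3 + 12/37 = 123/37)
1/(s(10, 5) + c(-21)) = 1/(123/37 + 2*(-21)*(17 - 21)) = 1/(123/37 + 2*(-21)*(-4)) = 1/(123/37 + 168) = 1/(6339/37) = 37/6339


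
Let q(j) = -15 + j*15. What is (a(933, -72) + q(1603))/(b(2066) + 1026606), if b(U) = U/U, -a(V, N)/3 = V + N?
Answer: 21447/1026607 ≈ 0.020891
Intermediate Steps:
a(V, N) = -3*N - 3*V (a(V, N) = -3*(V + N) = -3*(N + V) = -3*N - 3*V)
b(U) = 1
q(j) = -15 + 15*j
(a(933, -72) + q(1603))/(b(2066) + 1026606) = ((-3*(-72) - 3*933) + (-15 + 15*1603))/(1 + 1026606) = ((216 - 2799) + (-15 + 24045))/1026607 = (-2583 + 24030)*(1/1026607) = 21447*(1/1026607) = 21447/1026607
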